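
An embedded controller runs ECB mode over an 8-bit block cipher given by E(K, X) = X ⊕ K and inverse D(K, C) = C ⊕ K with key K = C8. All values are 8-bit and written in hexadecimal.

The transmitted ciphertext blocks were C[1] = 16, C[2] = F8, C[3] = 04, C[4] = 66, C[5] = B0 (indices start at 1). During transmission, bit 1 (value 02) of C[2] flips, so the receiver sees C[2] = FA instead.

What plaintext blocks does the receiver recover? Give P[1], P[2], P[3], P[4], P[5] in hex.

P[1] = DE, P[2] = 32, P[3] = CC, P[4] = AE, P[5] = 78

ECB decryption: P_i = D(K, C_i).
Only C[2] changed, to FA. In ECB, a change in C_i affects only P_i. Decrypting the received ciphertext:
P[1]: D(K, 16) = DE.
P[2]: D(K, FA) = 32.
P[3]: D(K, 04) = CC.
P[4]: D(K, 66) = AE.
P[5]: D(K, B0) = 78.
Blocks that differ from the original plaintext: P[2].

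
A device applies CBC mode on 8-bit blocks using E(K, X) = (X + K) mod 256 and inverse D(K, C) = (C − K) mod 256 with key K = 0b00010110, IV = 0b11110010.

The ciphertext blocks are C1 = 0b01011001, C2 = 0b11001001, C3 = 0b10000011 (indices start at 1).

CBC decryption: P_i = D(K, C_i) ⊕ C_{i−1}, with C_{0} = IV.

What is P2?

P2 = 0b11101010

P2: D(K, 0b11001001) = 0b10110011; 0b10110011 ⊕ 0b01011001 = 0b11101010.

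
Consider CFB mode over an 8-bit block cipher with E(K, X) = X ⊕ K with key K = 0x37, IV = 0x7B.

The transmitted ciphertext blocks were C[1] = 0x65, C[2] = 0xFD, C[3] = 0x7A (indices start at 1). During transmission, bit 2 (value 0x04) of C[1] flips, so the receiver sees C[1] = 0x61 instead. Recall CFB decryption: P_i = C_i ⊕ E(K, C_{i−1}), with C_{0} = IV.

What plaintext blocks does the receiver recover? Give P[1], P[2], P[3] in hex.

P[1] = 0x2D, P[2] = 0xAB, P[3] = 0xB0

Only C[1] changed, to 0x61. In CFB, a change in C_i flips the same bit in P_i and garbles P_{i+1}. Decrypting the received ciphertext:
P[1]: E(K, 0x7B) = 0x4C; 0x61 ⊕ 0x4C = 0x2D.
P[2]: E(K, 0x61) = 0x56; 0xFD ⊕ 0x56 = 0xAB.
P[3]: E(K, 0xFD) = 0xCA; 0x7A ⊕ 0xCA = 0xB0.
Blocks that differ from the original plaintext: P[1], P[2].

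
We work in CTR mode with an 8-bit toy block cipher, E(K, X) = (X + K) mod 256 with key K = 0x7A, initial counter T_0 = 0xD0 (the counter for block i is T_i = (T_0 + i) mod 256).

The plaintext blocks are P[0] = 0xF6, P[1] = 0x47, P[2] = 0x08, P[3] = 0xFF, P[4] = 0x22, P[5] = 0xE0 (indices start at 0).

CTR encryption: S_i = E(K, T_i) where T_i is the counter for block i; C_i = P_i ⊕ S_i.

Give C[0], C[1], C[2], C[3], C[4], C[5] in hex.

C[0] = 0xBC, C[1] = 0x0C, C[2] = 0x44, C[3] = 0xB2, C[4] = 0x6C, C[5] = 0xAF

C[0]: T = 0xD0, S = E(K, T) = 0x4A; 0xF6 ⊕ 0x4A = 0xBC.
C[1]: T = 0xD1, S = E(K, T) = 0x4B; 0x47 ⊕ 0x4B = 0x0C.
C[2]: T = 0xD2, S = E(K, T) = 0x4C; 0x08 ⊕ 0x4C = 0x44.
C[3]: T = 0xD3, S = E(K, T) = 0x4D; 0xFF ⊕ 0x4D = 0xB2.
C[4]: T = 0xD4, S = E(K, T) = 0x4E; 0x22 ⊕ 0x4E = 0x6C.
C[5]: T = 0xD5, S = E(K, T) = 0x4F; 0xE0 ⊕ 0x4F = 0xAF.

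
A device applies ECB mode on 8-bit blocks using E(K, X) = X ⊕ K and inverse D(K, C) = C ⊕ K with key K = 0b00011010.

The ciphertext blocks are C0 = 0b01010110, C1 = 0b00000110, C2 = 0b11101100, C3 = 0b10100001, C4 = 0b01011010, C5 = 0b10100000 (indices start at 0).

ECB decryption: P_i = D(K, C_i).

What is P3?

P3 = 0b10111011

P3: D(K, 0b10100001) = 0b10111011.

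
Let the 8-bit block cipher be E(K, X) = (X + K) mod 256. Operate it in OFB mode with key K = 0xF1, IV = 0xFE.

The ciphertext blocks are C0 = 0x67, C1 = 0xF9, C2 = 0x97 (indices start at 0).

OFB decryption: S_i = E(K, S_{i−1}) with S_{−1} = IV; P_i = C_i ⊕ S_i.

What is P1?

P0: S = E(K, 0xFE) = 0xEF; 0x67 ⊕ 0xEF = 0x88.
P1: S = E(K, 0xEF) = 0xE0; 0xF9 ⊕ 0xE0 = 0x19.

P1 = 0x19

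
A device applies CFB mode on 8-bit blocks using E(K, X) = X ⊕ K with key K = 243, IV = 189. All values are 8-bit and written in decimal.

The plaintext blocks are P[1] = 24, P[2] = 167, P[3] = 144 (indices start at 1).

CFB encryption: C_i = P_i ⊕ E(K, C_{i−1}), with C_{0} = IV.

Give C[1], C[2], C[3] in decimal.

C[1] = 86, C[2] = 2, C[3] = 97

C[1]: E(K, 189) = 78; 24 ⊕ 78 = 86.
C[2]: E(K, 86) = 165; 167 ⊕ 165 = 2.
C[3]: E(K, 2) = 241; 144 ⊕ 241 = 97.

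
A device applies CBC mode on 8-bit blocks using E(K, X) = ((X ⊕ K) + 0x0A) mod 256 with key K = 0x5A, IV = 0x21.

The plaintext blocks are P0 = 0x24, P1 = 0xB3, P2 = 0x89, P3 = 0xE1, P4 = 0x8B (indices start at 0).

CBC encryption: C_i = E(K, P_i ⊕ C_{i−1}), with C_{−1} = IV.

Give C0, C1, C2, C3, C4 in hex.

C0: P0 ⊕ 0x21 = 0x05; E(K, 0x05) = 0x69.
C1: P1 ⊕ 0x69 = 0xDA; E(K, 0xDA) = 0x8A.
C2: P2 ⊕ 0x8A = 0x03; E(K, 0x03) = 0x63.
C3: P3 ⊕ 0x63 = 0x82; E(K, 0x82) = 0xE2.
C4: P4 ⊕ 0xE2 = 0x69; E(K, 0x69) = 0x3D.

C0 = 0x69, C1 = 0x8A, C2 = 0x63, C3 = 0xE2, C4 = 0x3D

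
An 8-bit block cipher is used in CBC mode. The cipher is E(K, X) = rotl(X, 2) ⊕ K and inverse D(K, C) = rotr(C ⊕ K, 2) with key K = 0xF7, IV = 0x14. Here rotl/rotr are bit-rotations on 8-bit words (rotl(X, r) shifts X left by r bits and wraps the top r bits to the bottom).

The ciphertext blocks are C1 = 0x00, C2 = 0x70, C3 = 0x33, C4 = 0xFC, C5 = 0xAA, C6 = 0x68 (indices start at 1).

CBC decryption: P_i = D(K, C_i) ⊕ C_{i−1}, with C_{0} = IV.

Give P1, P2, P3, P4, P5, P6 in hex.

P1 = 0xE9, P2 = 0xE1, P3 = 0x41, P4 = 0xF1, P5 = 0xAB, P6 = 0x4D

P1: D(K, 0x00) = 0xFD; 0xFD ⊕ 0x14 = 0xE9.
P2: D(K, 0x70) = 0xE1; 0xE1 ⊕ 0x00 = 0xE1.
P3: D(K, 0x33) = 0x31; 0x31 ⊕ 0x70 = 0x41.
P4: D(K, 0xFC) = 0xC2; 0xC2 ⊕ 0x33 = 0xF1.
P5: D(K, 0xAA) = 0x57; 0x57 ⊕ 0xFC = 0xAB.
P6: D(K, 0x68) = 0xE7; 0xE7 ⊕ 0xAA = 0x4D.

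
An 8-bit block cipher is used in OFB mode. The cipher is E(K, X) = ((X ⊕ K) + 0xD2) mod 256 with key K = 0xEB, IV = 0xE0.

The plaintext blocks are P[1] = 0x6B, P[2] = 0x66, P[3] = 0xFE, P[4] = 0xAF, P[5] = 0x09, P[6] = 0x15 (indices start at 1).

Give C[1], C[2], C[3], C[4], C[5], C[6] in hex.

OFB encryption: S_i = E(K, S_{i−1}) with S_{0} = IV; C_i = P_i ⊕ S_i.
C[1]: S = E(K, 0xE0) = 0xDD; 0x6B ⊕ 0xDD = 0xB6.
C[2]: S = E(K, 0xDD) = 0x08; 0x66 ⊕ 0x08 = 0x6E.
C[3]: S = E(K, 0x08) = 0xB5; 0xFE ⊕ 0xB5 = 0x4B.
C[4]: S = E(K, 0xB5) = 0x30; 0xAF ⊕ 0x30 = 0x9F.
C[5]: S = E(K, 0x30) = 0xAD; 0x09 ⊕ 0xAD = 0xA4.
C[6]: S = E(K, 0xAD) = 0x18; 0x15 ⊕ 0x18 = 0x0D.

C[1] = 0xB6, C[2] = 0x6E, C[3] = 0x4B, C[4] = 0x9F, C[5] = 0xA4, C[6] = 0x0D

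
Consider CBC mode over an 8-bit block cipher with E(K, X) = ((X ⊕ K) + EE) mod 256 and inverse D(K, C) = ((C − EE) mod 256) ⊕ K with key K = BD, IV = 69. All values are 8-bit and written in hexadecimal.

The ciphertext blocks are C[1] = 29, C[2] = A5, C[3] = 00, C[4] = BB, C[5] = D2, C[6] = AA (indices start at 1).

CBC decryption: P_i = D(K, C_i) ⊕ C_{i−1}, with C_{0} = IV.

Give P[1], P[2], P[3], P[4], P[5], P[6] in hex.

P[1]: D(K, 29) = 86; 86 ⊕ 69 = EF.
P[2]: D(K, A5) = 0A; 0A ⊕ 29 = 23.
P[3]: D(K, 00) = AF; AF ⊕ A5 = 0A.
P[4]: D(K, BB) = 70; 70 ⊕ 00 = 70.
P[5]: D(K, D2) = 59; 59 ⊕ BB = E2.
P[6]: D(K, AA) = 01; 01 ⊕ D2 = D3.

P[1] = EF, P[2] = 23, P[3] = 0A, P[4] = 70, P[5] = E2, P[6] = D3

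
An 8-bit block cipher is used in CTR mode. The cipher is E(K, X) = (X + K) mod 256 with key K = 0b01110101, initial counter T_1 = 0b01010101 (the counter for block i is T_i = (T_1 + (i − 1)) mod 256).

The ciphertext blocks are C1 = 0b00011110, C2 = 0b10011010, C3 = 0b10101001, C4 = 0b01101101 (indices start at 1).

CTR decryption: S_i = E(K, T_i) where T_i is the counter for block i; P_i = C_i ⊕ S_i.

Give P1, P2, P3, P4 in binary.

P1: T = 0b01010101, S = E(K, T) = 0b11001010; 0b00011110 ⊕ 0b11001010 = 0b11010100.
P2: T = 0b01010110, S = E(K, T) = 0b11001011; 0b10011010 ⊕ 0b11001011 = 0b01010001.
P3: T = 0b01010111, S = E(K, T) = 0b11001100; 0b10101001 ⊕ 0b11001100 = 0b01100101.
P4: T = 0b01011000, S = E(K, T) = 0b11001101; 0b01101101 ⊕ 0b11001101 = 0b10100000.

P1 = 0b11010100, P2 = 0b01010001, P3 = 0b01100101, P4 = 0b10100000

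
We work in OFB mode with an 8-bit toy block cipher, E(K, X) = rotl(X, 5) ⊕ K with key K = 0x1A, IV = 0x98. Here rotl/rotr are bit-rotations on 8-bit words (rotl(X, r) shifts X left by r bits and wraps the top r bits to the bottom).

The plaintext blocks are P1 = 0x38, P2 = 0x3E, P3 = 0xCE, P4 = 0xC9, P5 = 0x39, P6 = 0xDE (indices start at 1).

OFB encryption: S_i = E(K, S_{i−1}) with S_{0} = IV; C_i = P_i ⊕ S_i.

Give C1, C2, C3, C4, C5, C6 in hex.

C1 = 0x31, C2 = 0x05, C3 = 0xB3, C4 = 0x7C, C5 = 0x95, C6 = 0x51

C1: S = E(K, 0x98) = 0x09; 0x38 ⊕ 0x09 = 0x31.
C2: S = E(K, 0x09) = 0x3B; 0x3E ⊕ 0x3B = 0x05.
C3: S = E(K, 0x3B) = 0x7D; 0xCE ⊕ 0x7D = 0xB3.
C4: S = E(K, 0x7D) = 0xB5; 0xC9 ⊕ 0xB5 = 0x7C.
C5: S = E(K, 0xB5) = 0xAC; 0x39 ⊕ 0xAC = 0x95.
C6: S = E(K, 0xAC) = 0x8F; 0xDE ⊕ 0x8F = 0x51.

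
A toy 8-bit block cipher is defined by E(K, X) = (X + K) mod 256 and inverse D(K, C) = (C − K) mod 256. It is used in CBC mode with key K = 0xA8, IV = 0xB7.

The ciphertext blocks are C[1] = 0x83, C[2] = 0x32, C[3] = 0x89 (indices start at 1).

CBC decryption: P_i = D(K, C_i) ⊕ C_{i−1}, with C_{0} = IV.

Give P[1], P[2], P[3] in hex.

P[1]: D(K, 0x83) = 0xDB; 0xDB ⊕ 0xB7 = 0x6C.
P[2]: D(K, 0x32) = 0x8A; 0x8A ⊕ 0x83 = 0x09.
P[3]: D(K, 0x89) = 0xE1; 0xE1 ⊕ 0x32 = 0xD3.

P[1] = 0x6C, P[2] = 0x09, P[3] = 0xD3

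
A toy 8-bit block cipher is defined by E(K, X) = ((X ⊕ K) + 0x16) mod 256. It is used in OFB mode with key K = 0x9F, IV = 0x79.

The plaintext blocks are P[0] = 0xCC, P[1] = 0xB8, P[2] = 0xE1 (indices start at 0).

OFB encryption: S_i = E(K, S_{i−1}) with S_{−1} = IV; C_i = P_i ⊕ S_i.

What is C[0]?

C[0]: S = E(K, 0x79) = 0xFC; 0xCC ⊕ 0xFC = 0x30.

C[0] = 0x30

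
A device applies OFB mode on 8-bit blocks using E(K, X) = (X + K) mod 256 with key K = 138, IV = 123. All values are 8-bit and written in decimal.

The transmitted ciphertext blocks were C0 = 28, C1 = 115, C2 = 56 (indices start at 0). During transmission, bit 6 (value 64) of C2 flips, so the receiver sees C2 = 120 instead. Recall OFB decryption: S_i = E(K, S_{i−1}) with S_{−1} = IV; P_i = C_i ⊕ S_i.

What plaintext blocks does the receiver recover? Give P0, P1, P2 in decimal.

Only C2 changed, to 120. In OFB, a change in C_i flips the same bit in P_i only; the keystream is unaffected. Decrypting the received ciphertext:
P0: S = E(K, 123) = 5; 28 ⊕ 5 = 25.
P1: S = E(K, 5) = 143; 115 ⊕ 143 = 252.
P2: S = E(K, 143) = 25; 120 ⊕ 25 = 97.
Blocks that differ from the original plaintext: P2.

P0 = 25, P1 = 252, P2 = 97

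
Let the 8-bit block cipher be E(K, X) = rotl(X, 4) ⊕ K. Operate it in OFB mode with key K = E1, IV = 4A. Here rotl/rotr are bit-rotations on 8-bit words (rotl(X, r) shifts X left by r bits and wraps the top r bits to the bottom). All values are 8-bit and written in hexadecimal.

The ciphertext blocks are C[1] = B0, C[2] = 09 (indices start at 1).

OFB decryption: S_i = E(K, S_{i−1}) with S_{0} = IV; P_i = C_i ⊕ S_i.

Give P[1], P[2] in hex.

P[1]: S = E(K, 4A) = 45; B0 ⊕ 45 = F5.
P[2]: S = E(K, 45) = B5; 09 ⊕ B5 = BC.

P[1] = F5, P[2] = BC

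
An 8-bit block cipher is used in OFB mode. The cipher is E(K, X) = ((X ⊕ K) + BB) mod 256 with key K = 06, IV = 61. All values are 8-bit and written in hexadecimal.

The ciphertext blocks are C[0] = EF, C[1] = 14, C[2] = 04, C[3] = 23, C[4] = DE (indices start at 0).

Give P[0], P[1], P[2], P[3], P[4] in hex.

OFB decryption: S_i = E(K, S_{i−1}) with S_{−1} = IV; P_i = C_i ⊕ S_i.
P[0]: S = E(K, 61) = 22; EF ⊕ 22 = CD.
P[1]: S = E(K, 22) = DF; 14 ⊕ DF = CB.
P[2]: S = E(K, DF) = 94; 04 ⊕ 94 = 90.
P[3]: S = E(K, 94) = 4D; 23 ⊕ 4D = 6E.
P[4]: S = E(K, 4D) = 06; DE ⊕ 06 = D8.

P[0] = CD, P[1] = CB, P[2] = 90, P[3] = 6E, P[4] = D8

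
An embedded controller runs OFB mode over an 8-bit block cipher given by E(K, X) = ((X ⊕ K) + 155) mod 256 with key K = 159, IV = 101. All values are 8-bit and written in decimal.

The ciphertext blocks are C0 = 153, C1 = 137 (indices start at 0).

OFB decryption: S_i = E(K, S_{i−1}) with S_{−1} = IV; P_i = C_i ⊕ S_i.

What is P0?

P0: S = E(K, 101) = 149; 153 ⊕ 149 = 12.

P0 = 12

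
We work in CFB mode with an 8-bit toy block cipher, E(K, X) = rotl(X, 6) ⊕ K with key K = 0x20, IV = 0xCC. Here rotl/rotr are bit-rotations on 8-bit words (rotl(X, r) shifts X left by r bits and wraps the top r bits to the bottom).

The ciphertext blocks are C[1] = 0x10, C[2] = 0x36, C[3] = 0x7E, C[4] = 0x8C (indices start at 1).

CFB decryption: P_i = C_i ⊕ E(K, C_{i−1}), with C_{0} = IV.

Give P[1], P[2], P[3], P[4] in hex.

P[1] = 0x03, P[2] = 0x12, P[3] = 0xD3, P[4] = 0x33

P[1]: E(K, 0xCC) = 0x13; 0x10 ⊕ 0x13 = 0x03.
P[2]: E(K, 0x10) = 0x24; 0x36 ⊕ 0x24 = 0x12.
P[3]: E(K, 0x36) = 0xAD; 0x7E ⊕ 0xAD = 0xD3.
P[4]: E(K, 0x7E) = 0xBF; 0x8C ⊕ 0xBF = 0x33.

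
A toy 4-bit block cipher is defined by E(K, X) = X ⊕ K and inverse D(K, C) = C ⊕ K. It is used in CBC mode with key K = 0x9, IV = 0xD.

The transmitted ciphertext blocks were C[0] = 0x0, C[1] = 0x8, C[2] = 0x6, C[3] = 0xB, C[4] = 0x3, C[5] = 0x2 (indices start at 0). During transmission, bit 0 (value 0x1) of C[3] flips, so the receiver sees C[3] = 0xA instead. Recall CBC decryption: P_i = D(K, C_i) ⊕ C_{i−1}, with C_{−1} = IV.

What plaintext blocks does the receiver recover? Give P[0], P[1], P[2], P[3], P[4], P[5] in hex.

Only C[3] changed, to 0xA. In CBC, a change in C_i garbles P_i and flips the same bit in P_{i+1}. Decrypting the received ciphertext:
P[0]: D(K, 0x0) = 0x9; 0x9 ⊕ 0xD = 0x4.
P[1]: D(K, 0x8) = 0x1; 0x1 ⊕ 0x0 = 0x1.
P[2]: D(K, 0x6) = 0xF; 0xF ⊕ 0x8 = 0x7.
P[3]: D(K, 0xA) = 0x3; 0x3 ⊕ 0x6 = 0x5.
P[4]: D(K, 0x3) = 0xA; 0xA ⊕ 0xA = 0x0.
P[5]: D(K, 0x2) = 0xB; 0xB ⊕ 0x3 = 0x8.
Blocks that differ from the original plaintext: P[3], P[4].

P[0] = 0x4, P[1] = 0x1, P[2] = 0x7, P[3] = 0x5, P[4] = 0x0, P[5] = 0x8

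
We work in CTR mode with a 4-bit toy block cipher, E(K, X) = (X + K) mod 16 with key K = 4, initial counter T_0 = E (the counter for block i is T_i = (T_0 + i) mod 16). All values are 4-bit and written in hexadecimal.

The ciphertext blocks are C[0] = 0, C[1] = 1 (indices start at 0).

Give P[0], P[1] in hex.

P[0] = 2, P[1] = 2

CTR decryption: S_i = E(K, T_i) where T_i is the counter for block i; P_i = C_i ⊕ S_i.
P[0]: T = E, S = E(K, T) = 2; 0 ⊕ 2 = 2.
P[1]: T = F, S = E(K, T) = 3; 1 ⊕ 3 = 2.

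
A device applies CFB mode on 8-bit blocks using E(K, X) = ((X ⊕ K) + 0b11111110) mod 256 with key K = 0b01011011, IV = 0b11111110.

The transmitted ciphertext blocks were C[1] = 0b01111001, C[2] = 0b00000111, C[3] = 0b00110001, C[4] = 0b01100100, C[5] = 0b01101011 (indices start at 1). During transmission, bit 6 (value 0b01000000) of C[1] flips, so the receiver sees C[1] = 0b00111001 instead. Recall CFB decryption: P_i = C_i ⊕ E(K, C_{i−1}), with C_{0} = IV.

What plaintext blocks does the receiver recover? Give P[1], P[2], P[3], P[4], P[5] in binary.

P[1] = 0b10011010, P[2] = 0b01100111, P[3] = 0b01101011, P[4] = 0b00001100, P[5] = 0b01010110

Only C[1] changed, to 0b00111001. In CFB, a change in C_i flips the same bit in P_i and garbles P_{i+1}. Decrypting the received ciphertext:
P[1]: E(K, 0b11111110) = 0b10100011; 0b00111001 ⊕ 0b10100011 = 0b10011010.
P[2]: E(K, 0b00111001) = 0b01100000; 0b00000111 ⊕ 0b01100000 = 0b01100111.
P[3]: E(K, 0b00000111) = 0b01011010; 0b00110001 ⊕ 0b01011010 = 0b01101011.
P[4]: E(K, 0b00110001) = 0b01101000; 0b01100100 ⊕ 0b01101000 = 0b00001100.
P[5]: E(K, 0b01100100) = 0b00111101; 0b01101011 ⊕ 0b00111101 = 0b01010110.
Blocks that differ from the original plaintext: P[1], P[2].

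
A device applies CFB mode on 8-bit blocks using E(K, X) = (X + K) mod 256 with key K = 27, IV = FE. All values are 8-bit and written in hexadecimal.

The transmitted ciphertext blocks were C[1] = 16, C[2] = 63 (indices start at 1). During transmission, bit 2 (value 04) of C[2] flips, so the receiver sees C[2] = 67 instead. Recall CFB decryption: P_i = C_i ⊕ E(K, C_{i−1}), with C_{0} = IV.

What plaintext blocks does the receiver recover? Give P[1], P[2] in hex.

Only C[2] changed, to 67. In CFB, a change in C_i flips the same bit in P_i and garbles P_{i+1}. Decrypting the received ciphertext:
P[1]: E(K, FE) = 25; 16 ⊕ 25 = 33.
P[2]: E(K, 16) = 3D; 67 ⊕ 3D = 5A.
Blocks that differ from the original plaintext: P[2].

P[1] = 33, P[2] = 5A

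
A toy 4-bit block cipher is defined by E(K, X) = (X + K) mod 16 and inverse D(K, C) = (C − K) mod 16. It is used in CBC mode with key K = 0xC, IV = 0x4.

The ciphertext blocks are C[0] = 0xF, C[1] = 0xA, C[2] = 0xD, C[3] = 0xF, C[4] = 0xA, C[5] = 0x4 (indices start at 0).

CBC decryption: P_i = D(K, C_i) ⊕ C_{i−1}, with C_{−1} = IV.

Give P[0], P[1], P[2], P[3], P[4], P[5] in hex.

P[0]: D(K, 0xF) = 0x3; 0x3 ⊕ 0x4 = 0x7.
P[1]: D(K, 0xA) = 0xE; 0xE ⊕ 0xF = 0x1.
P[2]: D(K, 0xD) = 0x1; 0x1 ⊕ 0xA = 0xB.
P[3]: D(K, 0xF) = 0x3; 0x3 ⊕ 0xD = 0xE.
P[4]: D(K, 0xA) = 0xE; 0xE ⊕ 0xF = 0x1.
P[5]: D(K, 0x4) = 0x8; 0x8 ⊕ 0xA = 0x2.

P[0] = 0x7, P[1] = 0x1, P[2] = 0xB, P[3] = 0xE, P[4] = 0x1, P[5] = 0x2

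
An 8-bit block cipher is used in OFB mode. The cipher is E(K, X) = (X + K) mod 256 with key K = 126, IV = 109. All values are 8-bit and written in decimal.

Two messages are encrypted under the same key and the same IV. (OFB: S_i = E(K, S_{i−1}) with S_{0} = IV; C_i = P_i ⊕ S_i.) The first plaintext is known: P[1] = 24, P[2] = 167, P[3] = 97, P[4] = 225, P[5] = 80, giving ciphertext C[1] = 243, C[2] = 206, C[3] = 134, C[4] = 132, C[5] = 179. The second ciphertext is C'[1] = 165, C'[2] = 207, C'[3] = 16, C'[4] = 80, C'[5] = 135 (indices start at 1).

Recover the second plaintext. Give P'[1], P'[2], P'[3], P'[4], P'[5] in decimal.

P'[1] = 78, P'[2] = 166, P'[3] = 247, P'[4] = 53, P'[5] = 100

In OFB with a reused IV, both messages share the same keystream S_i, so C_i ⊕ C'_i = P_i ⊕ P'_i and thus P'_i = P_i ⊕ C_i ⊕ C'_i.
P'[1]: 24 ⊕ 243 ⊕ 165 = 78.
P'[2]: 167 ⊕ 206 ⊕ 207 = 166.
P'[3]: 97 ⊕ 134 ⊕ 16 = 247.
P'[4]: 225 ⊕ 132 ⊕ 80 = 53.
P'[5]: 80 ⊕ 179 ⊕ 135 = 100.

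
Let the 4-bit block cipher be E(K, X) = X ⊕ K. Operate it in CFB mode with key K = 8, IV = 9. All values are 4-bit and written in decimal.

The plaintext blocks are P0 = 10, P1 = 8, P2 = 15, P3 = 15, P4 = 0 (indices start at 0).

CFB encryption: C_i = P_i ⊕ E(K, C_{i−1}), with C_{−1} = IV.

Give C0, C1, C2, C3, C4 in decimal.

C0 = 11, C1 = 11, C2 = 12, C3 = 11, C4 = 3

C0: E(K, 9) = 1; 10 ⊕ 1 = 11.
C1: E(K, 11) = 3; 8 ⊕ 3 = 11.
C2: E(K, 11) = 3; 15 ⊕ 3 = 12.
C3: E(K, 12) = 4; 15 ⊕ 4 = 11.
C4: E(K, 11) = 3; 0 ⊕ 3 = 3.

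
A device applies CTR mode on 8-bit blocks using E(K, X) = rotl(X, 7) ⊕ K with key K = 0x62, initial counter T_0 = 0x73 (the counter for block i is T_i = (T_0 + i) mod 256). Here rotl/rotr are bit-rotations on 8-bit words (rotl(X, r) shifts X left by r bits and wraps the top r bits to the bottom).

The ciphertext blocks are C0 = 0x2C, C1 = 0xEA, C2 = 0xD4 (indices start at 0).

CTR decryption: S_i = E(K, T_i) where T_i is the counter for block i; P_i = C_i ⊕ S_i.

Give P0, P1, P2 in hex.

P0 = 0xF7, P1 = 0xB2, P2 = 0x0C

P0: T = 0x73, S = E(K, T) = 0xDB; 0x2C ⊕ 0xDB = 0xF7.
P1: T = 0x74, S = E(K, T) = 0x58; 0xEA ⊕ 0x58 = 0xB2.
P2: T = 0x75, S = E(K, T) = 0xD8; 0xD4 ⊕ 0xD8 = 0x0C.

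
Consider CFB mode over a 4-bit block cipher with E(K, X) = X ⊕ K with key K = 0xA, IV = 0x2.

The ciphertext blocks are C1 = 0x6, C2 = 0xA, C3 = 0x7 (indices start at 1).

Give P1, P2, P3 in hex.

P1 = 0xE, P2 = 0x6, P3 = 0x7

CFB decryption: P_i = C_i ⊕ E(K, C_{i−1}), with C_{0} = IV.
P1: E(K, 0x2) = 0x8; 0x6 ⊕ 0x8 = 0xE.
P2: E(K, 0x6) = 0xC; 0xA ⊕ 0xC = 0x6.
P3: E(K, 0xA) = 0x0; 0x7 ⊕ 0x0 = 0x7.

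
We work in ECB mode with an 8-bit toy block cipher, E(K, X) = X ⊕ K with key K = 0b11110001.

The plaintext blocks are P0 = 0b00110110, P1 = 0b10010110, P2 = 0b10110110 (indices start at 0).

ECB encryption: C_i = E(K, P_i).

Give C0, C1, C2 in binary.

C0: E(K, 0b00110110) = 0b11000111.
C1: E(K, 0b10010110) = 0b01100111.
C2: E(K, 0b10110110) = 0b01000111.

C0 = 0b11000111, C1 = 0b01100111, C2 = 0b01000111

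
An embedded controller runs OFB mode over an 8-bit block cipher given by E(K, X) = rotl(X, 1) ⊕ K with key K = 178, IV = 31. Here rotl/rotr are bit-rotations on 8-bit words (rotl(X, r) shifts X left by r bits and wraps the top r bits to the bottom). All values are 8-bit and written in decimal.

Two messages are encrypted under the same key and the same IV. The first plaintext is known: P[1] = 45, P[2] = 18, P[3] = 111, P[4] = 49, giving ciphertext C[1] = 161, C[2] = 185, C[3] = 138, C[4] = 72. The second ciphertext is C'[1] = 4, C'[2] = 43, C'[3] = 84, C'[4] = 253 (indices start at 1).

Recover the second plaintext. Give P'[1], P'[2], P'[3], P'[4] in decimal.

In OFB with a reused IV, both messages share the same keystream S_i, so C_i ⊕ C'_i = P_i ⊕ P'_i and thus P'_i = P_i ⊕ C_i ⊕ C'_i.
P'[1]: 45 ⊕ 161 ⊕ 4 = 136.
P'[2]: 18 ⊕ 185 ⊕ 43 = 128.
P'[3]: 111 ⊕ 138 ⊕ 84 = 177.
P'[4]: 49 ⊕ 72 ⊕ 253 = 132.

P'[1] = 136, P'[2] = 128, P'[3] = 177, P'[4] = 132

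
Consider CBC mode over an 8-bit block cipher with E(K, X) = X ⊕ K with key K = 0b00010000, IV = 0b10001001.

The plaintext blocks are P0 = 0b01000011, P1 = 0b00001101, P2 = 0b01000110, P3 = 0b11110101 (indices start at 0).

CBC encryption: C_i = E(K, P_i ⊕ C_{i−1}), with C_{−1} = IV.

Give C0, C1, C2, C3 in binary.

C0 = 0b11011010, C1 = 0b11000111, C2 = 0b10010001, C3 = 0b01110100

C0: P0 ⊕ 0b10001001 = 0b11001010; E(K, 0b11001010) = 0b11011010.
C1: P1 ⊕ 0b11011010 = 0b11010111; E(K, 0b11010111) = 0b11000111.
C2: P2 ⊕ 0b11000111 = 0b10000001; E(K, 0b10000001) = 0b10010001.
C3: P3 ⊕ 0b10010001 = 0b01100100; E(K, 0b01100100) = 0b01110100.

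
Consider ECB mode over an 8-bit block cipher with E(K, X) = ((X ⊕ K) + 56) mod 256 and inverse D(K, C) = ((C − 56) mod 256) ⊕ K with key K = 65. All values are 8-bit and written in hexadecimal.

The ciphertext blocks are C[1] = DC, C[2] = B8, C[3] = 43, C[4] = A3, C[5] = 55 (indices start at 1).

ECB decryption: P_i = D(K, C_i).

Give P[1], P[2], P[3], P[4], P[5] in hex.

P[1]: D(K, DC) = E3.
P[2]: D(K, B8) = 07.
P[3]: D(K, 43) = 88.
P[4]: D(K, A3) = 28.
P[5]: D(K, 55) = 9A.

P[1] = E3, P[2] = 07, P[3] = 88, P[4] = 28, P[5] = 9A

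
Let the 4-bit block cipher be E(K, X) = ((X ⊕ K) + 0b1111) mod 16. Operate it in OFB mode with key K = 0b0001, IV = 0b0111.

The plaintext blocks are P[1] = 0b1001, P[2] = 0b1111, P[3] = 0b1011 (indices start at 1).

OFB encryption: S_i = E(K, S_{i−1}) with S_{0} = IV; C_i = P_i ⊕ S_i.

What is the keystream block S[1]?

0b0101

C[1]: S = E(K, 0b0111) = 0b0101; 0b1001 ⊕ 0b0101 = 0b1100.
So S[1] = 0b0101.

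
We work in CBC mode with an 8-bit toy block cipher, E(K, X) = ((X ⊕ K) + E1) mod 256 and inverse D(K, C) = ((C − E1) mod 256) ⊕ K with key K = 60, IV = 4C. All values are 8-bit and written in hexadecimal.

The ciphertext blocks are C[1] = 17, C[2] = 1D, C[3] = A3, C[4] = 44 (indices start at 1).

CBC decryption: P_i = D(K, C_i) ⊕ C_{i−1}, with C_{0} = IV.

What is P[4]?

P[4] = A0

P[4]: D(K, 44) = 03; 03 ⊕ A3 = A0.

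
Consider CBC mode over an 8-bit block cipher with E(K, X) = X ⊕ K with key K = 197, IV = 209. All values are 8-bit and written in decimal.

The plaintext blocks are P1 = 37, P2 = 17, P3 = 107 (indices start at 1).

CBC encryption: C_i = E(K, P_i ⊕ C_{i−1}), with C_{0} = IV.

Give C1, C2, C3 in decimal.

C1: P1 ⊕ 209 = 244; E(K, 244) = 49.
C2: P2 ⊕ 49 = 32; E(K, 32) = 229.
C3: P3 ⊕ 229 = 142; E(K, 142) = 75.

C1 = 49, C2 = 229, C3 = 75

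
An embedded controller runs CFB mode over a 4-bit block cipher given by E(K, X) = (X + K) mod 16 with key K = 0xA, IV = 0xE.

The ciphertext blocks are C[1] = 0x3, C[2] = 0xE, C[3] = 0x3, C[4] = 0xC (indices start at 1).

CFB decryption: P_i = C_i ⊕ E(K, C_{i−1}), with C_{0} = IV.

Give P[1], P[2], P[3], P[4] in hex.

P[1] = 0xB, P[2] = 0x3, P[3] = 0xB, P[4] = 0x1

P[1]: E(K, 0xE) = 0x8; 0x3 ⊕ 0x8 = 0xB.
P[2]: E(K, 0x3) = 0xD; 0xE ⊕ 0xD = 0x3.
P[3]: E(K, 0xE) = 0x8; 0x3 ⊕ 0x8 = 0xB.
P[4]: E(K, 0x3) = 0xD; 0xC ⊕ 0xD = 0x1.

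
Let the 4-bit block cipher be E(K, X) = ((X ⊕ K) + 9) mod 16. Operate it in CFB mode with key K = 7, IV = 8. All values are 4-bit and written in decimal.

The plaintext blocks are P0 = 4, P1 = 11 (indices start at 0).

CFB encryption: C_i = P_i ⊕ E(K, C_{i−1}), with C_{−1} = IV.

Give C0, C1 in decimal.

C0 = 12, C1 = 15

C0: E(K, 8) = 8; 4 ⊕ 8 = 12.
C1: E(K, 12) = 4; 11 ⊕ 4 = 15.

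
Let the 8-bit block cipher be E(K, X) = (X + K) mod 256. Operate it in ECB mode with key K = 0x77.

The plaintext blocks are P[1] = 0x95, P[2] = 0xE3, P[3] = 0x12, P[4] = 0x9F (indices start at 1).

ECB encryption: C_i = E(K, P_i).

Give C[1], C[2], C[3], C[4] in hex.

C[1]: E(K, 0x95) = 0x0C.
C[2]: E(K, 0xE3) = 0x5A.
C[3]: E(K, 0x12) = 0x89.
C[4]: E(K, 0x9F) = 0x16.

C[1] = 0x0C, C[2] = 0x5A, C[3] = 0x89, C[4] = 0x16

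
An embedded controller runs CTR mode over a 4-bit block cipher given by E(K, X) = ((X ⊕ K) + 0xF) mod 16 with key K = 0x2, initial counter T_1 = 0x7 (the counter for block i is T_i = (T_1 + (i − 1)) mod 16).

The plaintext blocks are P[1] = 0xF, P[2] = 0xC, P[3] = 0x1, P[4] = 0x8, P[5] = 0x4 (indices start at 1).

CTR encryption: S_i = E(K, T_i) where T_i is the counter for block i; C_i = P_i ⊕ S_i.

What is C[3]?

C[3] = 0xB

C[1]: T = 0x7, S = E(K, T) = 0x4; 0xF ⊕ 0x4 = 0xB.
C[2]: T = 0x8, S = E(K, T) = 0x9; 0xC ⊕ 0x9 = 0x5.
C[3]: T = 0x9, S = E(K, T) = 0xA; 0x1 ⊕ 0xA = 0xB.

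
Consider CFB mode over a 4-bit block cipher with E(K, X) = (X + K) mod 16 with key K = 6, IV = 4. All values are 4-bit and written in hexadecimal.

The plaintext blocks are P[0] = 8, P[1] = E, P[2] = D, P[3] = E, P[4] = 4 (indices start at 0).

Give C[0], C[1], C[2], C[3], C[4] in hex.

C[0] = 2, C[1] = 6, C[2] = 1, C[3] = 9, C[4] = B

CFB encryption: C_i = P_i ⊕ E(K, C_{i−1}), with C_{−1} = IV.
C[0]: E(K, 4) = A; 8 ⊕ A = 2.
C[1]: E(K, 2) = 8; E ⊕ 8 = 6.
C[2]: E(K, 6) = C; D ⊕ C = 1.
C[3]: E(K, 1) = 7; E ⊕ 7 = 9.
C[4]: E(K, 9) = F; 4 ⊕ F = B.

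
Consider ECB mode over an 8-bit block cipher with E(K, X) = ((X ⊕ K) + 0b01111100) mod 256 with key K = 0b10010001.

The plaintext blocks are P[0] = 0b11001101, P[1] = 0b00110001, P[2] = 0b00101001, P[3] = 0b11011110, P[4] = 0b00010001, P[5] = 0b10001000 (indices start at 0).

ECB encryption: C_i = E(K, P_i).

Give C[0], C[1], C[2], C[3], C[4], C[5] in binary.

C[0]: E(K, 0b11001101) = 0b11011000.
C[1]: E(K, 0b00110001) = 0b00011100.
C[2]: E(K, 0b00101001) = 0b00110100.
C[3]: E(K, 0b11011110) = 0b11001011.
C[4]: E(K, 0b00010001) = 0b11111100.
C[5]: E(K, 0b10001000) = 0b10010101.

C[0] = 0b11011000, C[1] = 0b00011100, C[2] = 0b00110100, C[3] = 0b11001011, C[4] = 0b11111100, C[5] = 0b10010101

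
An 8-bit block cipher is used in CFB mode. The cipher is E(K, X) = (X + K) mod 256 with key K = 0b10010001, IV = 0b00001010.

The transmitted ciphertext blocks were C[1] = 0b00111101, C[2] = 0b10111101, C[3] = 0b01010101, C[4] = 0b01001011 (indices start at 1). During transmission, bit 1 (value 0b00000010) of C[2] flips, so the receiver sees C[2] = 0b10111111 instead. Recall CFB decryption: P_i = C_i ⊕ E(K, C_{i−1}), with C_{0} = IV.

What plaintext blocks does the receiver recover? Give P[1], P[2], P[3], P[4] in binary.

P[1] = 0b10100110, P[2] = 0b01110001, P[3] = 0b00000101, P[4] = 0b10101101

Only C[2] changed, to 0b10111111. In CFB, a change in C_i flips the same bit in P_i and garbles P_{i+1}. Decrypting the received ciphertext:
P[1]: E(K, 0b00001010) = 0b10011011; 0b00111101 ⊕ 0b10011011 = 0b10100110.
P[2]: E(K, 0b00111101) = 0b11001110; 0b10111111 ⊕ 0b11001110 = 0b01110001.
P[3]: E(K, 0b10111111) = 0b01010000; 0b01010101 ⊕ 0b01010000 = 0b00000101.
P[4]: E(K, 0b01010101) = 0b11100110; 0b01001011 ⊕ 0b11100110 = 0b10101101.
Blocks that differ from the original plaintext: P[2], P[3].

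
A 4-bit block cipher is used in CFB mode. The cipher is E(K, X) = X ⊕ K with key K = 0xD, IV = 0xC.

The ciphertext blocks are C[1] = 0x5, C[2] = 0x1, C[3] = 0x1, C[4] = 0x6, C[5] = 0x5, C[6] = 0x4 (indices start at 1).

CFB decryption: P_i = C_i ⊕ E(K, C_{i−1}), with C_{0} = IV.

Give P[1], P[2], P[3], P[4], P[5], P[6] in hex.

P[1] = 0x4, P[2] = 0x9, P[3] = 0xD, P[4] = 0xA, P[5] = 0xE, P[6] = 0xC

P[1]: E(K, 0xC) = 0x1; 0x5 ⊕ 0x1 = 0x4.
P[2]: E(K, 0x5) = 0x8; 0x1 ⊕ 0x8 = 0x9.
P[3]: E(K, 0x1) = 0xC; 0x1 ⊕ 0xC = 0xD.
P[4]: E(K, 0x1) = 0xC; 0x6 ⊕ 0xC = 0xA.
P[5]: E(K, 0x6) = 0xB; 0x5 ⊕ 0xB = 0xE.
P[6]: E(K, 0x5) = 0x8; 0x4 ⊕ 0x8 = 0xC.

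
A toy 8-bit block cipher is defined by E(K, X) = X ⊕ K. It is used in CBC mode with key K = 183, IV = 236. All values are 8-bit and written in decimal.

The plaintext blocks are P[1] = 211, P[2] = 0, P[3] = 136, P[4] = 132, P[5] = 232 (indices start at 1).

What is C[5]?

CBC encryption: C_i = E(K, P_i ⊕ C_{i−1}), with C_{0} = IV.
C[1]: P[1] ⊕ 236 = 63; E(K, 63) = 136.
C[2]: P[2] ⊕ 136 = 136; E(K, 136) = 63.
C[3]: P[3] ⊕ 63 = 183; E(K, 183) = 0.
C[4]: P[4] ⊕ 0 = 132; E(K, 132) = 51.
C[5]: P[5] ⊕ 51 = 219; E(K, 219) = 108.

C[5] = 108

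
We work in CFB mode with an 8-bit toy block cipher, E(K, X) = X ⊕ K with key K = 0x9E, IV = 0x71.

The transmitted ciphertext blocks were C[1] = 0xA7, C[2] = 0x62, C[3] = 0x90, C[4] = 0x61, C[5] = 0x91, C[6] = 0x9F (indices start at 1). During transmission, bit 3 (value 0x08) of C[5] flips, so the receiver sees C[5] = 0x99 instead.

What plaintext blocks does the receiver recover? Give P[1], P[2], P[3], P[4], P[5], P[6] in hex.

CFB decryption: P_i = C_i ⊕ E(K, C_{i−1}), with C_{0} = IV.
Only C[5] changed, to 0x99. In CFB, a change in C_i flips the same bit in P_i and garbles P_{i+1}. Decrypting the received ciphertext:
P[1]: E(K, 0x71) = 0xEF; 0xA7 ⊕ 0xEF = 0x48.
P[2]: E(K, 0xA7) = 0x39; 0x62 ⊕ 0x39 = 0x5B.
P[3]: E(K, 0x62) = 0xFC; 0x90 ⊕ 0xFC = 0x6C.
P[4]: E(K, 0x90) = 0x0E; 0x61 ⊕ 0x0E = 0x6F.
P[5]: E(K, 0x61) = 0xFF; 0x99 ⊕ 0xFF = 0x66.
P[6]: E(K, 0x99) = 0x07; 0x9F ⊕ 0x07 = 0x98.
Blocks that differ from the original plaintext: P[5], P[6].

P[1] = 0x48, P[2] = 0x5B, P[3] = 0x6C, P[4] = 0x6F, P[5] = 0x66, P[6] = 0x98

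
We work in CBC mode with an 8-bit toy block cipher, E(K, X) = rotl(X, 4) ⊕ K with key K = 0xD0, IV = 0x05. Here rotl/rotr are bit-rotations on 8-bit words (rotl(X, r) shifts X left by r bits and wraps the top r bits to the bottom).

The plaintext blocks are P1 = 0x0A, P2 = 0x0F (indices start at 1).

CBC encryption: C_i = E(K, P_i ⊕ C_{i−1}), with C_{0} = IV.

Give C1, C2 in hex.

C1 = 0x20, C2 = 0x22

C1: P1 ⊕ 0x05 = 0x0F; E(K, 0x0F) = 0x20.
C2: P2 ⊕ 0x20 = 0x2F; E(K, 0x2F) = 0x22.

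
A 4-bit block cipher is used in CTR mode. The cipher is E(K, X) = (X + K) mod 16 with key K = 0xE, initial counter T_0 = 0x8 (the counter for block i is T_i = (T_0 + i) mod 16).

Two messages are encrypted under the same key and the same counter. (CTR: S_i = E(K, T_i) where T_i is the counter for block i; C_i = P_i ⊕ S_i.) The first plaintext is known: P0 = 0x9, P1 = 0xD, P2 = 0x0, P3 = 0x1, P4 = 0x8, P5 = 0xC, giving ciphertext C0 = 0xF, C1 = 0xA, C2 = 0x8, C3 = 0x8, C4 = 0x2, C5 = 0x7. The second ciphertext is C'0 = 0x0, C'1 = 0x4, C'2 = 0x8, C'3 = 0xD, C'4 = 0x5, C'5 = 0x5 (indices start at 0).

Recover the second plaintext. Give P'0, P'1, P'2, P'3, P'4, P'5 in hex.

P'0 = 0x6, P'1 = 0x3, P'2 = 0x0, P'3 = 0x4, P'4 = 0xF, P'5 = 0xE

In CTR with a reused counter, both messages share the same keystream S_i, so C_i ⊕ C'_i = P_i ⊕ P'_i and thus P'_i = P_i ⊕ C_i ⊕ C'_i.
P'0: 0x9 ⊕ 0xF ⊕ 0x0 = 0x6.
P'1: 0xD ⊕ 0xA ⊕ 0x4 = 0x3.
P'2: 0x0 ⊕ 0x8 ⊕ 0x8 = 0x0.
P'3: 0x1 ⊕ 0x8 ⊕ 0xD = 0x4.
P'4: 0x8 ⊕ 0x2 ⊕ 0x5 = 0xF.
P'5: 0xC ⊕ 0x7 ⊕ 0x5 = 0xE.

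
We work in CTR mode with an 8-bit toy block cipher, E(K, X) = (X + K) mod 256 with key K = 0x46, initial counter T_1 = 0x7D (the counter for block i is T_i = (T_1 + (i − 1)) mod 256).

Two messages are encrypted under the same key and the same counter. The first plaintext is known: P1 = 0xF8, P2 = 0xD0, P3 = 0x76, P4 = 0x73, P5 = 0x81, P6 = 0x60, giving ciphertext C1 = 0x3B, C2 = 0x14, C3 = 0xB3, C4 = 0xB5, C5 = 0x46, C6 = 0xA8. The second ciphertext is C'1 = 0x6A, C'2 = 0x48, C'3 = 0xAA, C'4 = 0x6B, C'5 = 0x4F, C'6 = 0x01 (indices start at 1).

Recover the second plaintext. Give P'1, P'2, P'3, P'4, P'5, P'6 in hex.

In CTR with a reused counter, both messages share the same keystream S_i, so C_i ⊕ C'_i = P_i ⊕ P'_i and thus P'_i = P_i ⊕ C_i ⊕ C'_i.
P'1: 0xF8 ⊕ 0x3B ⊕ 0x6A = 0xA9.
P'2: 0xD0 ⊕ 0x14 ⊕ 0x48 = 0x8C.
P'3: 0x76 ⊕ 0xB3 ⊕ 0xAA = 0x6F.
P'4: 0x73 ⊕ 0xB5 ⊕ 0x6B = 0xAD.
P'5: 0x81 ⊕ 0x46 ⊕ 0x4F = 0x88.
P'6: 0x60 ⊕ 0xA8 ⊕ 0x01 = 0xC9.

P'1 = 0xA9, P'2 = 0x8C, P'3 = 0x6F, P'4 = 0xAD, P'5 = 0x88, P'6 = 0xC9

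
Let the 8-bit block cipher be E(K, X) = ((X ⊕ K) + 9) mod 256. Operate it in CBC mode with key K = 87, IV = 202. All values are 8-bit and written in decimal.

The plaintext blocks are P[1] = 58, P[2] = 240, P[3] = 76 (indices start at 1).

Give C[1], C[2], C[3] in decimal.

C[1] = 176, C[2] = 32, C[3] = 68

CBC encryption: C_i = E(K, P_i ⊕ C_{i−1}), with C_{0} = IV.
C[1]: P[1] ⊕ 202 = 240; E(K, 240) = 176.
C[2]: P[2] ⊕ 176 = 64; E(K, 64) = 32.
C[3]: P[3] ⊕ 32 = 108; E(K, 108) = 68.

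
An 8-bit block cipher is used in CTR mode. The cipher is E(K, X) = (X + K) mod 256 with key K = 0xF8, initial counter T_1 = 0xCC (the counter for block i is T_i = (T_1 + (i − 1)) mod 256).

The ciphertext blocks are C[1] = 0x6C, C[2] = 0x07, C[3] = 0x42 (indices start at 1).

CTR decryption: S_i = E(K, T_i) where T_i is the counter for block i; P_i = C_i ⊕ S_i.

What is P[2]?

P[2] = 0xC2

P[2]: T = 0xCD, S = E(K, T) = 0xC5; 0x07 ⊕ 0xC5 = 0xC2.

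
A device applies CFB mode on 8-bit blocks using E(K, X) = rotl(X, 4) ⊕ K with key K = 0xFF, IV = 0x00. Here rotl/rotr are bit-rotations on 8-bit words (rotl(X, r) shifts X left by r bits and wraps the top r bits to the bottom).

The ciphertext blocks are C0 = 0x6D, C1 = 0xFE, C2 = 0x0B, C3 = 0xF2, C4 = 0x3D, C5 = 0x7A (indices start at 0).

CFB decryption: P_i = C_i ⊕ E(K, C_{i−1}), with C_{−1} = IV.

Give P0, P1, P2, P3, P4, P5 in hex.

P0 = 0x92, P1 = 0xD7, P2 = 0x1B, P3 = 0xBD, P4 = 0xED, P5 = 0x56

P0: E(K, 0x00) = 0xFF; 0x6D ⊕ 0xFF = 0x92.
P1: E(K, 0x6D) = 0x29; 0xFE ⊕ 0x29 = 0xD7.
P2: E(K, 0xFE) = 0x10; 0x0B ⊕ 0x10 = 0x1B.
P3: E(K, 0x0B) = 0x4F; 0xF2 ⊕ 0x4F = 0xBD.
P4: E(K, 0xF2) = 0xD0; 0x3D ⊕ 0xD0 = 0xED.
P5: E(K, 0x3D) = 0x2C; 0x7A ⊕ 0x2C = 0x56.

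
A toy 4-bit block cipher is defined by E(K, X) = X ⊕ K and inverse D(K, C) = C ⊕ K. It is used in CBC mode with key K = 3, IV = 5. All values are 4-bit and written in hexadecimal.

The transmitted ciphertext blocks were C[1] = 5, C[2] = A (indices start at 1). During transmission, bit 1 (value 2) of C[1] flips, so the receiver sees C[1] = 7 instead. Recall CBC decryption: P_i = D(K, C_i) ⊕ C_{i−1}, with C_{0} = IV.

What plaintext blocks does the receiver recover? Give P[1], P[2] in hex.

P[1] = 1, P[2] = E

Only C[1] changed, to 7. In CBC, a change in C_i garbles P_i and flips the same bit in P_{i+1}. Decrypting the received ciphertext:
P[1]: D(K, 7) = 4; 4 ⊕ 5 = 1.
P[2]: D(K, A) = 9; 9 ⊕ 7 = E.
Blocks that differ from the original plaintext: P[1], P[2].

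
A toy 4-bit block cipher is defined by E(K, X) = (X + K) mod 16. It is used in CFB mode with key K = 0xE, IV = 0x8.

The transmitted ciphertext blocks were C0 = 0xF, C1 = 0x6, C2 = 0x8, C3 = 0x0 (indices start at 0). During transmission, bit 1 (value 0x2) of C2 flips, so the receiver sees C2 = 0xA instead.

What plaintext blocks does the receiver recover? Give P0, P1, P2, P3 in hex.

P0 = 0x9, P1 = 0xB, P2 = 0xE, P3 = 0x8

CFB decryption: P_i = C_i ⊕ E(K, C_{i−1}), with C_{−1} = IV.
Only C2 changed, to 0xA. In CFB, a change in C_i flips the same bit in P_i and garbles P_{i+1}. Decrypting the received ciphertext:
P0: E(K, 0x8) = 0x6; 0xF ⊕ 0x6 = 0x9.
P1: E(K, 0xF) = 0xD; 0x6 ⊕ 0xD = 0xB.
P2: E(K, 0x6) = 0x4; 0xA ⊕ 0x4 = 0xE.
P3: E(K, 0xA) = 0x8; 0x0 ⊕ 0x8 = 0x8.
Blocks that differ from the original plaintext: P2, P3.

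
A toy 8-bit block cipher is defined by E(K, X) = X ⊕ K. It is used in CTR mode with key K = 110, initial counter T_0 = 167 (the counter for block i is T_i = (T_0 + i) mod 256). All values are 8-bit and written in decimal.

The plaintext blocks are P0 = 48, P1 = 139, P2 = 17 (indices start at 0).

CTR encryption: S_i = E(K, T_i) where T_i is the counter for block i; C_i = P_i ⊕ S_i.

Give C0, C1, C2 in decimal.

C0: T = 167, S = E(K, T) = 201; 48 ⊕ 201 = 249.
C1: T = 168, S = E(K, T) = 198; 139 ⊕ 198 = 77.
C2: T = 169, S = E(K, T) = 199; 17 ⊕ 199 = 214.

C0 = 249, C1 = 77, C2 = 214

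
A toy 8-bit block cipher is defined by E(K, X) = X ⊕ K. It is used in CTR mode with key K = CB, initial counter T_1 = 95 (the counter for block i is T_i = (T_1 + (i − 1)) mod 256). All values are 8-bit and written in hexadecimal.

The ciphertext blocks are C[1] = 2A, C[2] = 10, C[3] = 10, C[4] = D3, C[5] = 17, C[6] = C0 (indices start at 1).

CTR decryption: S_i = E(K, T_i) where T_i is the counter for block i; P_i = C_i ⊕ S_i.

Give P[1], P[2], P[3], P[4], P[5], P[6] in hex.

P[1] = 74, P[2] = 4D, P[3] = 4C, P[4] = 80, P[5] = 45, P[6] = 91

P[1]: T = 95, S = E(K, T) = 5E; 2A ⊕ 5E = 74.
P[2]: T = 96, S = E(K, T) = 5D; 10 ⊕ 5D = 4D.
P[3]: T = 97, S = E(K, T) = 5C; 10 ⊕ 5C = 4C.
P[4]: T = 98, S = E(K, T) = 53; D3 ⊕ 53 = 80.
P[5]: T = 99, S = E(K, T) = 52; 17 ⊕ 52 = 45.
P[6]: T = 9A, S = E(K, T) = 51; C0 ⊕ 51 = 91.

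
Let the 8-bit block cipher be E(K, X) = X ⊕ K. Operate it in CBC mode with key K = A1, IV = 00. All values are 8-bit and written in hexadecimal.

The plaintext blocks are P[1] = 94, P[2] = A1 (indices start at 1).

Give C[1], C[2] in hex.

C[1] = 35, C[2] = 35

CBC encryption: C_i = E(K, P_i ⊕ C_{i−1}), with C_{0} = IV.
C[1]: P[1] ⊕ 00 = 94; E(K, 94) = 35.
C[2]: P[2] ⊕ 35 = 94; E(K, 94) = 35.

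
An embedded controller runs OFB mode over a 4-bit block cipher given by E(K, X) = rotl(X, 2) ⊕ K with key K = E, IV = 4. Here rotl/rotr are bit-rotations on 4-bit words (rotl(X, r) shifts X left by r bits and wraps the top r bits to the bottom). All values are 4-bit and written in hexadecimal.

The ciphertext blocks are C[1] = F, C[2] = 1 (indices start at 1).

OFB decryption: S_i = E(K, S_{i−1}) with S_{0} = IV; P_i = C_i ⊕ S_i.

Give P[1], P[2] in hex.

P[1] = 0, P[2] = 0

P[1]: S = E(K, 4) = F; F ⊕ F = 0.
P[2]: S = E(K, F) = 1; 1 ⊕ 1 = 0.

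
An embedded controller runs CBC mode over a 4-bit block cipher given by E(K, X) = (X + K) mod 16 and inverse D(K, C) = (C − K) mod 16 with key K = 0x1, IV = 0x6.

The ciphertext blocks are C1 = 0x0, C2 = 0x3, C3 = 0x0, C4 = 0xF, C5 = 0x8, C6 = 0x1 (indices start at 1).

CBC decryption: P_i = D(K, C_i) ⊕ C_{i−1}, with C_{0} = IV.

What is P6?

P6 = 0x8

P6: D(K, 0x1) = 0x0; 0x0 ⊕ 0x8 = 0x8.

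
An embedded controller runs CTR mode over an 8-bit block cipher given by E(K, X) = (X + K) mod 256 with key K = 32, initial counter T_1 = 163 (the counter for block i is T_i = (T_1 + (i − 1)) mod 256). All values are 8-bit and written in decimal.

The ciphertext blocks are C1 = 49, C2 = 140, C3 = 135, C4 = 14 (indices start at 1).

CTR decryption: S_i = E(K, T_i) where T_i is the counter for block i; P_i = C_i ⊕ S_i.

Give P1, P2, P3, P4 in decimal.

P1 = 242, P2 = 72, P3 = 66, P4 = 200

P1: T = 163, S = E(K, T) = 195; 49 ⊕ 195 = 242.
P2: T = 164, S = E(K, T) = 196; 140 ⊕ 196 = 72.
P3: T = 165, S = E(K, T) = 197; 135 ⊕ 197 = 66.
P4: T = 166, S = E(K, T) = 198; 14 ⊕ 198 = 200.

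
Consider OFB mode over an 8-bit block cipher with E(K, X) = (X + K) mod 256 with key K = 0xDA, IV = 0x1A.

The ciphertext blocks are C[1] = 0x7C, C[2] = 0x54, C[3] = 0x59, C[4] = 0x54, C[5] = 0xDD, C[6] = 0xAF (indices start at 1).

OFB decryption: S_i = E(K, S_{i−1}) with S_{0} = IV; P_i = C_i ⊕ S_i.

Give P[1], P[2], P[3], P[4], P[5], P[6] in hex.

P[1]: S = E(K, 0x1A) = 0xF4; 0x7C ⊕ 0xF4 = 0x88.
P[2]: S = E(K, 0xF4) = 0xCE; 0x54 ⊕ 0xCE = 0x9A.
P[3]: S = E(K, 0xCE) = 0xA8; 0x59 ⊕ 0xA8 = 0xF1.
P[4]: S = E(K, 0xA8) = 0x82; 0x54 ⊕ 0x82 = 0xD6.
P[5]: S = E(K, 0x82) = 0x5C; 0xDD ⊕ 0x5C = 0x81.
P[6]: S = E(K, 0x5C) = 0x36; 0xAF ⊕ 0x36 = 0x99.

P[1] = 0x88, P[2] = 0x9A, P[3] = 0xF1, P[4] = 0xD6, P[5] = 0x81, P[6] = 0x99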